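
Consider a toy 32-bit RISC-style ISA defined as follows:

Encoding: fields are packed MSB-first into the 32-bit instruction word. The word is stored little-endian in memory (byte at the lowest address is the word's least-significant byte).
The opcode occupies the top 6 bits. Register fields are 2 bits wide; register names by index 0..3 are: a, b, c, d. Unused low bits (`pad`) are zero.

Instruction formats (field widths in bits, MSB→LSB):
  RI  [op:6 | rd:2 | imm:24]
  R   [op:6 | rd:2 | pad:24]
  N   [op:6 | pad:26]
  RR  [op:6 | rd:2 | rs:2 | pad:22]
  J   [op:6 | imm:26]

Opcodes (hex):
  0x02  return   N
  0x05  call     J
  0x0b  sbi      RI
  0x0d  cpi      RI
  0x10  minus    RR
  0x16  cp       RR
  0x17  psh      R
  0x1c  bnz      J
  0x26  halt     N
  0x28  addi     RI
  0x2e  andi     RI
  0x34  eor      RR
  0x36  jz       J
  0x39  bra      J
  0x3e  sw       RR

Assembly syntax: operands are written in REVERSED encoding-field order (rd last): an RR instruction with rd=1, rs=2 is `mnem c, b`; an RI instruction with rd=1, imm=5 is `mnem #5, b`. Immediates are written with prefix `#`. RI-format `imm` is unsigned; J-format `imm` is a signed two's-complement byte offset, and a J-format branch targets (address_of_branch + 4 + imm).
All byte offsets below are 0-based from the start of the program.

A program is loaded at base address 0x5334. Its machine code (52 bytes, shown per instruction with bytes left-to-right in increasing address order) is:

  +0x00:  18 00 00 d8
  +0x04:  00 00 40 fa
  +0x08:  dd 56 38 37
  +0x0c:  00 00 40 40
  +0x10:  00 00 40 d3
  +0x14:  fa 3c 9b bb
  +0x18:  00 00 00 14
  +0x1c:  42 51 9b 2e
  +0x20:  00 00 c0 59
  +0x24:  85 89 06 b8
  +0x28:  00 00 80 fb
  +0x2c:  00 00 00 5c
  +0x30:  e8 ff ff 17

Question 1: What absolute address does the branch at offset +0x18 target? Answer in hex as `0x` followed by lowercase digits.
0x5350

+0x18: 00 00 00 14 ⇒ word 0x14000000 (little)
  top 6b → 0x5 → call [J]
  [25:0] imm=0 = #0
  target = base 0x5334 + off 0x18 + 4 + imm 0 = 0x5350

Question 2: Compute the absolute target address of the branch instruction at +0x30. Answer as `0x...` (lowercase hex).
0x5350

off 0x30: read e8 ff ff 17 as little → 0x17ffffe8
  top 6b → 0x5 → call [J]
  [25:0] imm=67108840 (s26→-24) = #-24
  target = base 0x5334 + off 0x30 + 4 + imm -24 = 0x5350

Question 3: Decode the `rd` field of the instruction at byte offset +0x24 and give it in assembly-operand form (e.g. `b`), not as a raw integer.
a

[24] 85 89 06 b8 → 0xb8068985
  top 6b → 0x2e → andi [RI]
  rd: (w>>24)&0x3=0x0 → a
  imm: (w>>0)&0xffffff=0x68985 → #428421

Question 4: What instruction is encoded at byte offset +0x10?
eor b, d

off 0x10: read 00 00 40 d3 as little → 0xd3400000
  op=0xd3400000>>26=0x34 ⇒ eor (RR)
  rd@[25:24]=0x3 ⇒ d
  rs@[23:22]=0x1 ⇒ b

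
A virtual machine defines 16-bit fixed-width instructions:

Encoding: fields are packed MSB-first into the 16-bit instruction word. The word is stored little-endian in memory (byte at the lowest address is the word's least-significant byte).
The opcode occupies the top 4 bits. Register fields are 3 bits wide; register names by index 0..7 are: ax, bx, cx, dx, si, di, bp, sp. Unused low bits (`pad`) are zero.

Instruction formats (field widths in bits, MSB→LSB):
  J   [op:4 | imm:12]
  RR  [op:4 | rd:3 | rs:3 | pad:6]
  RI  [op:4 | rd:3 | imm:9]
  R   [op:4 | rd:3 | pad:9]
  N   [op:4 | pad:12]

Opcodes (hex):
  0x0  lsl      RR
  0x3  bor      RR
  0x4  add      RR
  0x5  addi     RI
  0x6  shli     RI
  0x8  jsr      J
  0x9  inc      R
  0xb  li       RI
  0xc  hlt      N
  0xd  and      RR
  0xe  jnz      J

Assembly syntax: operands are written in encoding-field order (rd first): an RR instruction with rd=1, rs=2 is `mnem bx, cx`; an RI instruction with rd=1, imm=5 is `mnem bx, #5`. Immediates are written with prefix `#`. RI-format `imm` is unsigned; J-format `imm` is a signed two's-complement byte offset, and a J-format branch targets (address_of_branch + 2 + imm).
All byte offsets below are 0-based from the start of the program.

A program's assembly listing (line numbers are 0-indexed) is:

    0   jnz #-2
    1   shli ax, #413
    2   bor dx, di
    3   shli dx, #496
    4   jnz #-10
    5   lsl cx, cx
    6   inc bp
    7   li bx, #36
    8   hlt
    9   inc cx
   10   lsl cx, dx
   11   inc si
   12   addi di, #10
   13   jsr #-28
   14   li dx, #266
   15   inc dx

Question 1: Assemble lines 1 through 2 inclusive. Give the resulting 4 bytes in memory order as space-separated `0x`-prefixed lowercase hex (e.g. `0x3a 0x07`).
0x9d 0x61 0x40 0x37

L1: shli op=0x6:4|rd=0:3|imm=413:9 ⇒ 0x619d ⇒ little 9d 61
L2: bor op=0x3:4|rd=3:3|rs=5:3|pad=0:6 ⇒ 0x3740 ⇒ little 40 37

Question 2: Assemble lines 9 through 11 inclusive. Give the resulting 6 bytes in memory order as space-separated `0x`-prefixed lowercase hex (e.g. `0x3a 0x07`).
0x00 0x94 0xc0 0x04 0x00 0x98

L9: inc op=0x9:4|rd=2:3|pad=0:9 ⇒ 0x9400 ⇒ little 00 94
L10: lsl op=0x0:4|rd=2:3|rs=3:3|pad=0:6 ⇒ 0x04c0 ⇒ little c0 04
L11: inc op=0x9:4|rd=4:3|pad=0:9 ⇒ 0x9800 ⇒ little 00 98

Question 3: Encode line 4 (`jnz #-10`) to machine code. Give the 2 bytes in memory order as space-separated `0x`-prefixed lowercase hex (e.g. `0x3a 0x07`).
0xf6 0xef

L4: jnz op=0xe:4|imm=-10:12 ⇒ 0xeff6 ⇒ little f6 ef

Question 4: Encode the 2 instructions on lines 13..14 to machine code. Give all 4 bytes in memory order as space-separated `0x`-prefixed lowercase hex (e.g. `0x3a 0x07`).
0xe4 0x8f 0x0a 0xb7

line 13 (jsr): pack op=0x8:4|imm=-28:12 = 0x8fe4; little→ e4 8f
line 14 (li): pack op=0xb:4|rd=3:3|imm=266:9 = 0xb70a; little→ 0a b7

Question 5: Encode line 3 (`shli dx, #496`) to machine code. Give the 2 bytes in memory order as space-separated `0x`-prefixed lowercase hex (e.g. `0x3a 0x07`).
L3: shli op=0x6:4|rd=3:3|imm=496:9 ⇒ 0x67f0 ⇒ little f0 67

0xf0 0x67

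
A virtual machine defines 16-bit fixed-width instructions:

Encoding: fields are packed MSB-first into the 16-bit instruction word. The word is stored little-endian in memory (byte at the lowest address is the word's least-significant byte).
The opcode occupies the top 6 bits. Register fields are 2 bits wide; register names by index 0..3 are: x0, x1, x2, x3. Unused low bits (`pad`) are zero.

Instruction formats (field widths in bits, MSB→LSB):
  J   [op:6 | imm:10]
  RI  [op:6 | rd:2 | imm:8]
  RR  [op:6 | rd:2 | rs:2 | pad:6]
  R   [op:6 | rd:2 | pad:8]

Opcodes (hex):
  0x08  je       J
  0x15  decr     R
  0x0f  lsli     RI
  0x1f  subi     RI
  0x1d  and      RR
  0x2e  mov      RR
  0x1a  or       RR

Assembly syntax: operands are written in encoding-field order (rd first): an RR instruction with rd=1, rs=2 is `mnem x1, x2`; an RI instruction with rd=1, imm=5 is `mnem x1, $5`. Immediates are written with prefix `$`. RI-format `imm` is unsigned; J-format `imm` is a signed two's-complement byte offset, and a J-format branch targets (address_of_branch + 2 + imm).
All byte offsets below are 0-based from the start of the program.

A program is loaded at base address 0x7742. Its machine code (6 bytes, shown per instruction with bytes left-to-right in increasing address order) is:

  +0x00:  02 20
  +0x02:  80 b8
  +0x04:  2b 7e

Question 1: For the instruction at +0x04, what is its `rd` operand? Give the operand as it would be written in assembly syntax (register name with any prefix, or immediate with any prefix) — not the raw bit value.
+0x04: 2b 7e ⇒ word 0x7e2b (little)
  opcode bits[15:10]=0x1f: subi/RI
  [9:8] rd=2 = x2
  [7:0] imm=43 = $43

x2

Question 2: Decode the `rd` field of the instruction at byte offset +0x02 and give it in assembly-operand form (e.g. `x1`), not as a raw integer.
x0

@+02  little-endian(80 b8) = 0xb880
  opcode bits[15:10]=0x2e: mov/RR
  rd: (w>>8)&0x3=0x0 → x0
  rs: (w>>6)&0x3=0x2 → x2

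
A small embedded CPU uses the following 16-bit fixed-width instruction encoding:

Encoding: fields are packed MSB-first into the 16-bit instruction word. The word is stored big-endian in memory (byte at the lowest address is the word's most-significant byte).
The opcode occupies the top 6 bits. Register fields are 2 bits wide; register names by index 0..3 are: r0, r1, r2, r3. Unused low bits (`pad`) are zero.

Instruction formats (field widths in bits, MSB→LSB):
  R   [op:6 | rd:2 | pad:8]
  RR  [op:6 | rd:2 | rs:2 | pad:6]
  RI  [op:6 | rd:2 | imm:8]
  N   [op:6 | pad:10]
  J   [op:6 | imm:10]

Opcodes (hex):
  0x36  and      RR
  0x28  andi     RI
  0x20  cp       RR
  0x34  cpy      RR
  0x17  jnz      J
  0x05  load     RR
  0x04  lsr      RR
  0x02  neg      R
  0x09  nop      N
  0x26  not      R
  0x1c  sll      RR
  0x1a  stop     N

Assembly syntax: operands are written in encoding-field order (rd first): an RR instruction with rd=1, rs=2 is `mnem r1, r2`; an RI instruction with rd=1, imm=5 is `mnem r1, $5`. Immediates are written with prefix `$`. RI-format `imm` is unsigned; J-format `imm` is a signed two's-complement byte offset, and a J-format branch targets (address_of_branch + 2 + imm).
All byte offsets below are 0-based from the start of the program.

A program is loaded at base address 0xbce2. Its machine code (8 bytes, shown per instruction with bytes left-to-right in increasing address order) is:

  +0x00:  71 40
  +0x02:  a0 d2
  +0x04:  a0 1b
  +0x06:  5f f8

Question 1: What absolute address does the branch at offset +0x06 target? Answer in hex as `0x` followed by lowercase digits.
[06] 5f f8 → 0x5ff8
  op=0x5ff8>>10=0x17 ⇒ jnz (J)
  imm@[9:0]=0x3f8 (s10→-8) ⇒ $-8
  target = base 0xbce2 + off 0x06 + 2 + imm -8 = 0xbce2

0xbce2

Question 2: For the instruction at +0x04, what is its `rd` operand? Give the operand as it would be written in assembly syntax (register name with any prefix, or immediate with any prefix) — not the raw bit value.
r0

@+04  big-endian(a0 1b) = 0xa01b
  opcode bits[15:10]=0x28: andi/RI
  rd@[9:8]=0x0 ⇒ r0
  imm@[7:0]=0x1b ⇒ $27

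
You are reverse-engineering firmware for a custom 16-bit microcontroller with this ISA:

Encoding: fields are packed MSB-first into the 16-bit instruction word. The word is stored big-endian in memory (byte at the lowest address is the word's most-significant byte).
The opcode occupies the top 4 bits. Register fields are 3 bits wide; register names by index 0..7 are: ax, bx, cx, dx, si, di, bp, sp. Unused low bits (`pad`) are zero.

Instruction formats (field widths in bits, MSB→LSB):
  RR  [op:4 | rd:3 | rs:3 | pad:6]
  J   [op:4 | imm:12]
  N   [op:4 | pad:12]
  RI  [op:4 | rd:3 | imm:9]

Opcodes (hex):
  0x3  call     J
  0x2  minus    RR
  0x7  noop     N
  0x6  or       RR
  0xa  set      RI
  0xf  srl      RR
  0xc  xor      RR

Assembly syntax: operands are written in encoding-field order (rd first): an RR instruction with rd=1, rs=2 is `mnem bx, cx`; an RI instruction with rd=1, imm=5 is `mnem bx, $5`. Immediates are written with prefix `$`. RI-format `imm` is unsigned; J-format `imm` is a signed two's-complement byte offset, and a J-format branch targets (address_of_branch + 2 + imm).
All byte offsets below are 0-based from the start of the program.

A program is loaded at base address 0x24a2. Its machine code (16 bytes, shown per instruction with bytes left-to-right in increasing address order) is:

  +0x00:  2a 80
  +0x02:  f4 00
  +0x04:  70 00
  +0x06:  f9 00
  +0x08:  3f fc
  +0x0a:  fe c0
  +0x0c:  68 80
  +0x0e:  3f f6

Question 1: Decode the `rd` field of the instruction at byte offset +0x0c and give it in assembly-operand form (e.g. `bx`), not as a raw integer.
si

+0x0c: 68 80 ⇒ word 0x6880 (big)
  top 4b → 0x6 → or [RR]
  rd: (w>>9)&0x7=0x4 → si
  rs: (w>>6)&0x7=0x2 → cx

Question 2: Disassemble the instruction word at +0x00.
@+00  big-endian(2a 80) = 0x2a80
  op=0x2a80>>12=0x2 ⇒ minus (RR)
  rd: (w>>9)&0x7=0x5 → di
  rs: (w>>6)&0x7=0x2 → cx

minus di, cx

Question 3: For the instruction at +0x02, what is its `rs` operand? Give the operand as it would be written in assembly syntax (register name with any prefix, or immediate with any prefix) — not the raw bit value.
@+02  big-endian(f4 00) = 0xf400
  op=0xf400>>12=0xf ⇒ srl (RR)
  [11:9] rd=2 = cx
  [8:6] rs=0 = ax

ax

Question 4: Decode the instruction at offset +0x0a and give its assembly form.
+0x0a: fe c0 ⇒ word 0xfec0 (big)
  opcode bits[15:12]=0xf: srl/RR
  rd: (w>>9)&0x7=0x7 → sp
  rs: (w>>6)&0x7=0x3 → dx

srl sp, dx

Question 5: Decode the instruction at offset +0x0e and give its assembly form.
+0x0e: 3f f6 ⇒ word 0x3ff6 (big)
  top 4b → 0x3 → call [J]
  [11:0] imm=4086 (s12→-10) = $-10

call $-10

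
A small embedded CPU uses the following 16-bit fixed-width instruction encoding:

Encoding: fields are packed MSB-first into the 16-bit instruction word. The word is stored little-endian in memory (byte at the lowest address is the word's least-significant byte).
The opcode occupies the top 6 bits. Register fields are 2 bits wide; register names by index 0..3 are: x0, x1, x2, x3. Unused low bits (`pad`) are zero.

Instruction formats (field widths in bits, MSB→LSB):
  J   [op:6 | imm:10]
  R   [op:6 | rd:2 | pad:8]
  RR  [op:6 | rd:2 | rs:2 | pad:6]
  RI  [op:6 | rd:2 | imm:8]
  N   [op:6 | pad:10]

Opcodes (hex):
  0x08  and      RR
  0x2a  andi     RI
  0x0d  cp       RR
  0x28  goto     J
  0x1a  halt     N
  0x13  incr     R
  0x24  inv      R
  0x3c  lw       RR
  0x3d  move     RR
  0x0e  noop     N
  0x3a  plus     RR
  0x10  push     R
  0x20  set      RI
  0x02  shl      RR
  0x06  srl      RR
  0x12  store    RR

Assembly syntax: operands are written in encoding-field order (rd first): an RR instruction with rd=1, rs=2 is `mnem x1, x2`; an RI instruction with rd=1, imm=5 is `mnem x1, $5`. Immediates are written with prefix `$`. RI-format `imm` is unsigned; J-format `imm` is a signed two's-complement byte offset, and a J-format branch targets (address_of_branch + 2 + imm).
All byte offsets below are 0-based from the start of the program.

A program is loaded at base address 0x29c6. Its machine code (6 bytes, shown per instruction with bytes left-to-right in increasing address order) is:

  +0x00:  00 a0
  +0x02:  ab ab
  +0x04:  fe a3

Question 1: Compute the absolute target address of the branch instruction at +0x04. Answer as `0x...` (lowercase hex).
0x29ca

@+04  little-endian(fe a3) = 0xa3fe
  op=0xa3fe>>10=0x28 ⇒ goto (J)
  [9:0] imm=1022 (s10→-2) = $-2
  target = base 0x29c6 + off 0x04 + 2 + imm -2 = 0x29ca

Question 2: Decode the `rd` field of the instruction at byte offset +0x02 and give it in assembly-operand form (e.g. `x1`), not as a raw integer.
x3

[02] ab ab → 0xabab
  op=0xabab>>10=0x2a ⇒ andi (RI)
  rd: (w>>8)&0x3=0x3 → x3
  imm: (w>>0)&0xff=0xab → $171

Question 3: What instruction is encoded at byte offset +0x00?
goto $0

[00] 00 a0 → 0xa000
  opcode bits[15:10]=0x28: goto/J
  [9:0] imm=0 = $0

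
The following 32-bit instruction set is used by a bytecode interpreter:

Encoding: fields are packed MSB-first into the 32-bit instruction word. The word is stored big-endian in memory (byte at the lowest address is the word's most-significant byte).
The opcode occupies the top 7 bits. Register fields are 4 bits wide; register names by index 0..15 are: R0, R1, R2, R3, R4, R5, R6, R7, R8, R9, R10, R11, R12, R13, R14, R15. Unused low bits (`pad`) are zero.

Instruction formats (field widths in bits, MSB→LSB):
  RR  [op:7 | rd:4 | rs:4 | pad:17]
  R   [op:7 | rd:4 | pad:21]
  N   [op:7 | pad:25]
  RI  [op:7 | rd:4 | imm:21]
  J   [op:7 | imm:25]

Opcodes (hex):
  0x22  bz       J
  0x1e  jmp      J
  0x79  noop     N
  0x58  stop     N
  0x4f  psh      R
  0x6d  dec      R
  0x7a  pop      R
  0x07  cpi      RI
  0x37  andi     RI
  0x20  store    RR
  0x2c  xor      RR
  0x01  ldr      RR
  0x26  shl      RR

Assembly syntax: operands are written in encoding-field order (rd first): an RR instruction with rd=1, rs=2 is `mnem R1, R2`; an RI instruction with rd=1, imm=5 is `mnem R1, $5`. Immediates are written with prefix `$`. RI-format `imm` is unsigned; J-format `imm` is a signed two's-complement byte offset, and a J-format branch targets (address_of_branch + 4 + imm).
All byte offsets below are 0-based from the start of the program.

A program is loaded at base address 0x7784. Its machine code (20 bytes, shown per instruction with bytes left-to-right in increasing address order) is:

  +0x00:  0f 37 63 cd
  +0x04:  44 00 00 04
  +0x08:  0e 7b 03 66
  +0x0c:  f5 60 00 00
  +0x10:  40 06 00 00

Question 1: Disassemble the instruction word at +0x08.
off 0x08: read 0e 7b 03 66 as big → 0x0e7b0366
  top 7b → 0x7 → cpi [RI]
  rd@[24:21]=0x3 ⇒ R3
  imm@[20:0]=0x1b0366 ⇒ $1770342

cpi R3, $1770342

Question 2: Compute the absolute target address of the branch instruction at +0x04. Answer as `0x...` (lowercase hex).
0x7790

@+04  big-endian(44 00 00 04) = 0x44000004
  op=0x44000004>>25=0x22 ⇒ bz (J)
  imm: (w>>0)&0x1ffffff=0x4 → $4
  target = base 0x7784 + off 0x04 + 4 + imm 4 = 0x7790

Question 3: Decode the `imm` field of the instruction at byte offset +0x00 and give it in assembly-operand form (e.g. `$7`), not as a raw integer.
[00] 0f 37 63 cd → 0x0f3763cd
  opcode bits[31:25]=0x7: cpi/RI
  rd: (w>>21)&0xf=0x9 → R9
  imm: (w>>0)&0x1fffff=0x1763cd → $1532877

$1532877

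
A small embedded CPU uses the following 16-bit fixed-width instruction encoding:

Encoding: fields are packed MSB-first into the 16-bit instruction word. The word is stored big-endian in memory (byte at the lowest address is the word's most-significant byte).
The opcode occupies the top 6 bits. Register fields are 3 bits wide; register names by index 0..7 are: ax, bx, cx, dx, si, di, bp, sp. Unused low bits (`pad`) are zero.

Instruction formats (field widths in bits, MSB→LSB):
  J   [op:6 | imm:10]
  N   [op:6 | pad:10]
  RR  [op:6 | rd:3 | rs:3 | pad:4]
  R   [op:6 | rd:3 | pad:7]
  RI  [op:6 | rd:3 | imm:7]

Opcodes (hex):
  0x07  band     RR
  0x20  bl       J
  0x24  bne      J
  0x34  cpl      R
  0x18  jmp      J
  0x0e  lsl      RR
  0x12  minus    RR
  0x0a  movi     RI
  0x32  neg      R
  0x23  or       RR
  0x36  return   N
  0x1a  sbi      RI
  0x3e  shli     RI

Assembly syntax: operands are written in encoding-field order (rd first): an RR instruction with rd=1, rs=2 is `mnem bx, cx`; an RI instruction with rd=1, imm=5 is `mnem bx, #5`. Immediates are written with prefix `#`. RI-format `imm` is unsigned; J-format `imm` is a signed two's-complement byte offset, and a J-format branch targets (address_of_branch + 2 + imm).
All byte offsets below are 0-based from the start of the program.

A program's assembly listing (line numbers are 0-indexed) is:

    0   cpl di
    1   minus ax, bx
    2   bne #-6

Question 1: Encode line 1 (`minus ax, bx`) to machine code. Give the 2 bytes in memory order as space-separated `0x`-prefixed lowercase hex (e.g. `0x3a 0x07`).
0x48 0x10

1. minus fields op=0x12:6|rd=0:3|rs=1:3|pad=0:4 → word 4810h → 48 10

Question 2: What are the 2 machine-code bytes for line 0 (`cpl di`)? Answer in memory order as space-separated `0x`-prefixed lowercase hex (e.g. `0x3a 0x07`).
0xd2 0x80

line 0 (cpl): pack op=0x34:6|rd=5:3|pad=0:7 = 0xd280; big→ d2 80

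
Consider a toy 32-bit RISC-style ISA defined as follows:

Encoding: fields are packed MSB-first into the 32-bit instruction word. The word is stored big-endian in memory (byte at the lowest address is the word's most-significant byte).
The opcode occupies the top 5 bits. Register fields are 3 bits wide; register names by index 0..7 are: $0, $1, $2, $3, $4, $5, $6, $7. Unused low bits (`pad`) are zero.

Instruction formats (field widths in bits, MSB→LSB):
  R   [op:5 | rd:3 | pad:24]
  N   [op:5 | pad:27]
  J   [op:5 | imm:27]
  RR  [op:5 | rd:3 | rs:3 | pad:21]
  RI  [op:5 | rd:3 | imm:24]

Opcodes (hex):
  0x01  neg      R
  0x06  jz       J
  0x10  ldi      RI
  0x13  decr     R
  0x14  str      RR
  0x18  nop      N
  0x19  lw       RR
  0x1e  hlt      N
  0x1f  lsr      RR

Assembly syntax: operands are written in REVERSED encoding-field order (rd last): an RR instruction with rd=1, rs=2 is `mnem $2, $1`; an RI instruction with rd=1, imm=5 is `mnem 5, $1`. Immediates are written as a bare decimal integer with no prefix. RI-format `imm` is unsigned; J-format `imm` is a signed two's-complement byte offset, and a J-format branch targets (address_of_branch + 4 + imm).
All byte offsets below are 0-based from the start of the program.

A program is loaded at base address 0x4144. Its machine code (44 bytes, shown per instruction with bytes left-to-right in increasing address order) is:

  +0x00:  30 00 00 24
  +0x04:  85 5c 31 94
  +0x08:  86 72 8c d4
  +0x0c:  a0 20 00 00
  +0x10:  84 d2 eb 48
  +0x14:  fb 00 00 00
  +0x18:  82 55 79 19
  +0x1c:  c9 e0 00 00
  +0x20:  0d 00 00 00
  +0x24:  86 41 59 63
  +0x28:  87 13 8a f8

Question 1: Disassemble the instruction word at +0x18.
[18] 82 55 79 19 → 0x82557919
  top 5b → 0x10 → ldi [RI]
  rd: (w>>24)&0x7=0x2 → $2
  imm: (w>>0)&0xffffff=0x557919 → 5601561

ldi 5601561, $2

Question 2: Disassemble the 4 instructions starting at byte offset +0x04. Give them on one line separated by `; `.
ldi 6042004, $5; ldi 7507156, $6; str $1, $0; ldi 13822792, $4

off 0x04: read 85 5c 31 94 as big → 0x855c3194
  top 5b → 0x10 → ldi [RI]
  [26:24] rd=5 = $5
  [23:0] imm=6042004 = 6042004
off 0x08: read 86 72 8c d4 as big → 0x86728cd4
  top 5b → 0x10 → ldi [RI]
  [26:24] rd=6 = $6
  [23:0] imm=7507156 = 7507156
off 0x0c: read a0 20 00 00 as big → 0xa0200000
  top 5b → 0x14 → str [RR]
  [26:24] rd=0 = $0
  [23:21] rs=1 = $1
off 0x10: read 84 d2 eb 48 as big → 0x84d2eb48
  top 5b → 0x10 → ldi [RI]
  [26:24] rd=4 = $4
  [23:0] imm=13822792 = 13822792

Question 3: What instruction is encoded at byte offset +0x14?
[14] fb 00 00 00 → 0xfb000000
  opcode bits[31:27]=0x1f: lsr/RR
  rd: (w>>24)&0x7=0x3 → $3
  rs: (w>>21)&0x7=0x0 → $0

lsr $0, $3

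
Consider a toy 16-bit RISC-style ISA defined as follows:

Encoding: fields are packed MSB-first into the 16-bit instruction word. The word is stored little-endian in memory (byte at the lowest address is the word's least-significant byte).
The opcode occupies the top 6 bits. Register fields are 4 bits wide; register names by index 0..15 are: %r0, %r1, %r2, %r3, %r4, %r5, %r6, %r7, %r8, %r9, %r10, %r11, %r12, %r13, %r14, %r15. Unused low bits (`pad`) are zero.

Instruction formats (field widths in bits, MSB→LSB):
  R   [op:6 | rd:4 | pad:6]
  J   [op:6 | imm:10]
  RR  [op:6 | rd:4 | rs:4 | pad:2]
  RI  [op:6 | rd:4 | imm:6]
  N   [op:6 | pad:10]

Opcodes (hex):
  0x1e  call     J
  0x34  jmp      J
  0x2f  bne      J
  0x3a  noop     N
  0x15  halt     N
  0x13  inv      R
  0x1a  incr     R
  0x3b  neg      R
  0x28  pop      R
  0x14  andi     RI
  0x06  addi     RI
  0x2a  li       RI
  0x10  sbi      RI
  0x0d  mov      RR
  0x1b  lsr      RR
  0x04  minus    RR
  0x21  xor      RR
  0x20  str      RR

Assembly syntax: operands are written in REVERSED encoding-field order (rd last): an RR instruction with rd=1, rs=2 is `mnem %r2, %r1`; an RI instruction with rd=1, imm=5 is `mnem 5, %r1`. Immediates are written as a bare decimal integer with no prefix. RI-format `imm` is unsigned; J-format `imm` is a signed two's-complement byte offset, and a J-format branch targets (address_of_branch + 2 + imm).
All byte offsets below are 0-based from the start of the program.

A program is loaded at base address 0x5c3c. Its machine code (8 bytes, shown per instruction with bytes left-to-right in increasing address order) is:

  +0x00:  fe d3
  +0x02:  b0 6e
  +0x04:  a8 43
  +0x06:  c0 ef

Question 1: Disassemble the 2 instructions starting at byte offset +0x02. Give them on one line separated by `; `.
[02] b0 6e → 0x6eb0
  opcode bits[15:10]=0x1b: lsr/RR
  rd: (w>>6)&0xf=0xa → %r10
  rs: (w>>2)&0xf=0xc → %r12
[04] a8 43 → 0x43a8
  opcode bits[15:10]=0x10: sbi/RI
  rd: (w>>6)&0xf=0xe → %r14
  imm: (w>>0)&0x3f=0x28 → 40

lsr %r12, %r10; sbi 40, %r14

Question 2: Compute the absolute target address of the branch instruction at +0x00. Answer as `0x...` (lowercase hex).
0x5c3c

+0x00: fe d3 ⇒ word 0xd3fe (little)
  op=0xd3fe>>10=0x34 ⇒ jmp (J)
  imm: (w>>0)&0x3ff=0x3fe (s10→-2) → -2
  target = base 0x5c3c + off 0x00 + 2 + imm -2 = 0x5c3c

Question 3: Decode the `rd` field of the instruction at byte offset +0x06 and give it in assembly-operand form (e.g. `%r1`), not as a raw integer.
[06] c0 ef → 0xefc0
  top 6b → 0x3b → neg [R]
  rd@[9:6]=0xf ⇒ %r15

%r15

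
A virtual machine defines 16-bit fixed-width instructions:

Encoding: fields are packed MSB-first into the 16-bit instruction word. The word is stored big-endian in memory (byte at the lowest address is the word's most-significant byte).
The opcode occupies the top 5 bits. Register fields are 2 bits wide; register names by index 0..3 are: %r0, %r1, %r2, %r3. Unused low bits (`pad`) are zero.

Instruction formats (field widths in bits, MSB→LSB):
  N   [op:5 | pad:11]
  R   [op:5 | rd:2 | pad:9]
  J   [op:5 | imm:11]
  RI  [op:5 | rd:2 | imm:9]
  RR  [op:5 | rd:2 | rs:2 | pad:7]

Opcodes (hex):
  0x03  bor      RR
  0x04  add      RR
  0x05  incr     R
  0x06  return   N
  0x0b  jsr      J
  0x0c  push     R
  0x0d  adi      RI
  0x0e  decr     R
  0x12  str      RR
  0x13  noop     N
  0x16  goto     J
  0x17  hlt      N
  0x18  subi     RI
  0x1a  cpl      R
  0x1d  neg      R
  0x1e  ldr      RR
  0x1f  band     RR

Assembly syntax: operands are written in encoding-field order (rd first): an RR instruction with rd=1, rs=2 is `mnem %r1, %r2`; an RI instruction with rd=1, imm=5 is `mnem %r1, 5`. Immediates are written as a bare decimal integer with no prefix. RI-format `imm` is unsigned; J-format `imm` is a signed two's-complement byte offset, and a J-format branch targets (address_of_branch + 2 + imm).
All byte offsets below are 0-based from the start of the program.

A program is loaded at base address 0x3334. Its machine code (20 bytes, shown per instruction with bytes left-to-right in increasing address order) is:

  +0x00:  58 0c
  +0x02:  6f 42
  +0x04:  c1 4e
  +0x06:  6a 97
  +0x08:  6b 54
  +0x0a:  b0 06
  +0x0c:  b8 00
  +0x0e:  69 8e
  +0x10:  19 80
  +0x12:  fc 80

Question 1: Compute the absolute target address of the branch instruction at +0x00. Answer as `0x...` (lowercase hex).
off 0x00: read 58 0c as big → 0x580c
  opcode bits[15:11]=0xb: jsr/J
  imm@[10:0]=0xc ⇒ 12
  target = base 0x3334 + off 0x00 + 2 + imm 12 = 0x3342

0x3342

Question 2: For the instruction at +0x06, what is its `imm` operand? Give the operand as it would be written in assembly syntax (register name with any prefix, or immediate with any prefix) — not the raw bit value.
151

@+06  big-endian(6a 97) = 0x6a97
  op=0x6a97>>11=0xd ⇒ adi (RI)
  rd@[10:9]=0x1 ⇒ %r1
  imm@[8:0]=0x97 ⇒ 151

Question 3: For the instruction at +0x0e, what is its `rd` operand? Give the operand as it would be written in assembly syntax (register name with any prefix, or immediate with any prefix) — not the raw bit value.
off 0x0e: read 69 8e as big → 0x698e
  opcode bits[15:11]=0xd: adi/RI
  [10:9] rd=0 = %r0
  [8:0] imm=398 = 398

%r0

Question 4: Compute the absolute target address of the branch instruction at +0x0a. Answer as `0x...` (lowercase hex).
+0x0a: b0 06 ⇒ word 0xb006 (big)
  op=0xb006>>11=0x16 ⇒ goto (J)
  imm@[10:0]=0x6 ⇒ 6
  target = base 0x3334 + off 0x0a + 2 + imm 6 = 0x3346

0x3346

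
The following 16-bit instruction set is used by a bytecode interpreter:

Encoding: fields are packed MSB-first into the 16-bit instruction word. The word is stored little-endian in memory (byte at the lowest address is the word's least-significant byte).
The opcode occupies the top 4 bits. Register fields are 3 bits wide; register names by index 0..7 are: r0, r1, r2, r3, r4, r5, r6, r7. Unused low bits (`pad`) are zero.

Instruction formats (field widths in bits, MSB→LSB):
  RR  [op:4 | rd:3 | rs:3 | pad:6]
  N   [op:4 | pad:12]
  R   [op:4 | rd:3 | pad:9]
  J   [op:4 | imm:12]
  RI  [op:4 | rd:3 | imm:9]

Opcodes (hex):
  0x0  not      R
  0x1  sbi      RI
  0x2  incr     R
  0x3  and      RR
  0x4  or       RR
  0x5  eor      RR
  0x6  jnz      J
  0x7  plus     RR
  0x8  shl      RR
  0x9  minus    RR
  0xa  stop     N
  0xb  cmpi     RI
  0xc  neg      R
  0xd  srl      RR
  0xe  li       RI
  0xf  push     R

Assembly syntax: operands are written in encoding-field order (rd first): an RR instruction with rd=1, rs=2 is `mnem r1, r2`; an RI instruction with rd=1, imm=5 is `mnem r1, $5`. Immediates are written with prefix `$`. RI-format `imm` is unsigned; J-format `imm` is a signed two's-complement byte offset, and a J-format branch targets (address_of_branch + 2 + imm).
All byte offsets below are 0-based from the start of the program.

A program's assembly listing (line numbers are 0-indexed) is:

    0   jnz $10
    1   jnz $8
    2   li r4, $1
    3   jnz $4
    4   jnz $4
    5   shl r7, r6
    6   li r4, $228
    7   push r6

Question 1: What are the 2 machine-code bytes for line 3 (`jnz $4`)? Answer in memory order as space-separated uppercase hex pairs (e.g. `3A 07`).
04 60

line 3 (jnz): pack op=0x6:4|imm=4:12 = 0x6004; little→ 04 60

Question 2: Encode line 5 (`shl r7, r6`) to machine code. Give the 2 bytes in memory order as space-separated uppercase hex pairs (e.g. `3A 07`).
80 8F

5. shl fields op=0x8:4|rd=7:3|rs=6:3|pad=0:6 → word 8f80h → 80 8f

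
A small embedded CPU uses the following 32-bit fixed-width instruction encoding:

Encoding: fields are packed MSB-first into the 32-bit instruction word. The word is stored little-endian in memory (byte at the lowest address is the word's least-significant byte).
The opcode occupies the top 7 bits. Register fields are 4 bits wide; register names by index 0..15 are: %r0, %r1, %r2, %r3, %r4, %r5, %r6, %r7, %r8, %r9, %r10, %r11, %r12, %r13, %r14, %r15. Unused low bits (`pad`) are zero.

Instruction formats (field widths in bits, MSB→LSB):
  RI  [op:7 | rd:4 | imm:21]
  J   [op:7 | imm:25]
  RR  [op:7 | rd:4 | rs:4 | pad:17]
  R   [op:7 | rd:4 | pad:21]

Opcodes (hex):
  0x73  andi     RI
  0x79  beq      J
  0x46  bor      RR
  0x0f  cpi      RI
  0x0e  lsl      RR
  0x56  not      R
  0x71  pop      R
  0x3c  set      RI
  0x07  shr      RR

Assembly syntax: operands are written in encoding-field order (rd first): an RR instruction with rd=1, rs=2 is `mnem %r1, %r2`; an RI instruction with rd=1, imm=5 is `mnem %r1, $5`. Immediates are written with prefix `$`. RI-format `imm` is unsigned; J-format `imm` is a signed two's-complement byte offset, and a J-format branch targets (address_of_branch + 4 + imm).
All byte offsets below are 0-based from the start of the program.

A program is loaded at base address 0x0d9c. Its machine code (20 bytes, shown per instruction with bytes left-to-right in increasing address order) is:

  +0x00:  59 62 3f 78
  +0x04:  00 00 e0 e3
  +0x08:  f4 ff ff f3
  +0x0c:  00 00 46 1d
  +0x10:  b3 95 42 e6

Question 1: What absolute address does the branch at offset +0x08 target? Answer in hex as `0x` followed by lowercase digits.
+0x08: f4 ff ff f3 ⇒ word 0xf3fffff4 (little)
  opcode bits[31:25]=0x79: beq/J
  [24:0] imm=33554420 (s25→-12) = $-12
  target = base 0x0d9c + off 0x08 + 4 + imm -12 = 0x0d9c

0x0d9c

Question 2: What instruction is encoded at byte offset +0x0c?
lsl %r10, %r3

+0x0c: 00 00 46 1d ⇒ word 0x1d460000 (little)
  op=0x1d460000>>25=0xe ⇒ lsl (RR)
  [24:21] rd=10 = %r10
  [20:17] rs=3 = %r3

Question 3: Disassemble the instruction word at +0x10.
[10] b3 95 42 e6 → 0xe64295b3
  opcode bits[31:25]=0x73: andi/RI
  rd@[24:21]=0x2 ⇒ %r2
  imm@[20:0]=0x295b3 ⇒ $169395

andi %r2, $169395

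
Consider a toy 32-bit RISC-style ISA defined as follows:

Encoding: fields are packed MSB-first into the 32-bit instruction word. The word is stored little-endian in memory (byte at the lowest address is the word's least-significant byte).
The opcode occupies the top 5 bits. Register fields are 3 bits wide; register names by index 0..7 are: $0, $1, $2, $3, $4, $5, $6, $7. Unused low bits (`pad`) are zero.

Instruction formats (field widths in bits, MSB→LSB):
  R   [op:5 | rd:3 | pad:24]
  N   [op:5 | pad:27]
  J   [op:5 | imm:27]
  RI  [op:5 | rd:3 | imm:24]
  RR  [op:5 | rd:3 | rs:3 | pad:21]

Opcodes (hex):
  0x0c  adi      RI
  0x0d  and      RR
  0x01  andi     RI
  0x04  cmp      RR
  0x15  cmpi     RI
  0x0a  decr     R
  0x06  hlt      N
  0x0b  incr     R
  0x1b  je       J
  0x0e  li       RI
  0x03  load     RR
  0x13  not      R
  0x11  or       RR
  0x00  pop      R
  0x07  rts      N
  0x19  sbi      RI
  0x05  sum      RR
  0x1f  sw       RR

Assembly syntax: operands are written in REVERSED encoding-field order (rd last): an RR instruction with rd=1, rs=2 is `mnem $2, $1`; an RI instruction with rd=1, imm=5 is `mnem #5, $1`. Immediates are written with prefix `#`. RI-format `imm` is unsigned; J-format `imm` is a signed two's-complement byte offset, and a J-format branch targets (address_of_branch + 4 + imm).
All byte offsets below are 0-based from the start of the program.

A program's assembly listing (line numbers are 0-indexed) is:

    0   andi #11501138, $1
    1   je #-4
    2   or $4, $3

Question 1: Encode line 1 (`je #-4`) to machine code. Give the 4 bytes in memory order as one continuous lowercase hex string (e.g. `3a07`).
fcffffdf

L1: je op=0x1b:5|imm=-4:27 ⇒ 0xdffffffc ⇒ little fc ff ff df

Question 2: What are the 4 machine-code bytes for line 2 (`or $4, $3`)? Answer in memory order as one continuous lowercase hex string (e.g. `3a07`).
2. or fields op=0x11:5|rd=3:3|rs=4:3|pad=0:21 → word 8b800000h → 00 00 80 8b

0000808b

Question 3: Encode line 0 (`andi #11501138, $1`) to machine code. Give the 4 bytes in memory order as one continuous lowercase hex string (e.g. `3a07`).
L0: andi op=0x1:5|rd=1:3|imm=11501138:24 ⇒ 0x09af7e52 ⇒ little 52 7e af 09

527eaf09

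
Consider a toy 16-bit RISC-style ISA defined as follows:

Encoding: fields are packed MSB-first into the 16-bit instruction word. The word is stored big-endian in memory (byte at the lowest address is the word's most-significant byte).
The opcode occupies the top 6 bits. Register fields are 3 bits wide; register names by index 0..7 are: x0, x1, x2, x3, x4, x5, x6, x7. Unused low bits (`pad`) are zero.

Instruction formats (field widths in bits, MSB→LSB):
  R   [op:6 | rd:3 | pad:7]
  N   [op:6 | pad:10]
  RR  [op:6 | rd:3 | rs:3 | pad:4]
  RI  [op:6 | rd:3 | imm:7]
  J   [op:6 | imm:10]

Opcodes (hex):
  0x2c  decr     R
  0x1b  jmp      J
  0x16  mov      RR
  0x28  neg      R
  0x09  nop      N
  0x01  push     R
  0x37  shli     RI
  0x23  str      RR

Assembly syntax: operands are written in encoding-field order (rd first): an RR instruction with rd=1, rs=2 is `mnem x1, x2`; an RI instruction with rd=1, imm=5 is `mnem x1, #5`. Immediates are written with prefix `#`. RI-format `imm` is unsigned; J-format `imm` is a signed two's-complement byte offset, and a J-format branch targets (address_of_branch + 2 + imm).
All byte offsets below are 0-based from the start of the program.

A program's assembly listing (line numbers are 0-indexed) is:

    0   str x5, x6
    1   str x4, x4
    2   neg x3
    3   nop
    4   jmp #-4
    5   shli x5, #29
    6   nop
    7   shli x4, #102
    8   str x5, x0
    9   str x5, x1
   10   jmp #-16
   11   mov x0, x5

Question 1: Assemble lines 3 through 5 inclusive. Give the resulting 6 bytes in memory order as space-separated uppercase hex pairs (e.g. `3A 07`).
24 00 6F FC DE 9D

L3: nop op=0x9:6|pad=0:10 ⇒ 0x2400 ⇒ big 24 00
L4: jmp op=0x1b:6|imm=-4:10 ⇒ 0x6ffc ⇒ big 6f fc
L5: shli op=0x37:6|rd=5:3|imm=29:7 ⇒ 0xde9d ⇒ big de 9d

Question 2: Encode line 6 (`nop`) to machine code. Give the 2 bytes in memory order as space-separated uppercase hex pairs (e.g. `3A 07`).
L6: nop op=0x9:6|pad=0:10 ⇒ 0x2400 ⇒ big 24 00

24 00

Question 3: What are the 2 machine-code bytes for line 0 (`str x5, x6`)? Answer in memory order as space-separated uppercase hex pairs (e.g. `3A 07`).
8E E0

0. str fields op=0x23:6|rd=5:3|rs=6:3|pad=0:4 → word 8ee0h → 8e e0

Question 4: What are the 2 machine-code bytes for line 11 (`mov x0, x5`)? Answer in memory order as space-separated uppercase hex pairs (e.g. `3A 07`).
58 50

line 11 (mov): pack op=0x16:6|rd=0:3|rs=5:3|pad=0:4 = 0x5850; big→ 58 50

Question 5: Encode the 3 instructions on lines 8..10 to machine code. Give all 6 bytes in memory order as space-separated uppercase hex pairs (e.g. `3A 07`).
8E 80 8E 90 6F F0

L8: str op=0x23:6|rd=5:3|rs=0:3|pad=0:4 ⇒ 0x8e80 ⇒ big 8e 80
L9: str op=0x23:6|rd=5:3|rs=1:3|pad=0:4 ⇒ 0x8e90 ⇒ big 8e 90
L10: jmp op=0x1b:6|imm=-16:10 ⇒ 0x6ff0 ⇒ big 6f f0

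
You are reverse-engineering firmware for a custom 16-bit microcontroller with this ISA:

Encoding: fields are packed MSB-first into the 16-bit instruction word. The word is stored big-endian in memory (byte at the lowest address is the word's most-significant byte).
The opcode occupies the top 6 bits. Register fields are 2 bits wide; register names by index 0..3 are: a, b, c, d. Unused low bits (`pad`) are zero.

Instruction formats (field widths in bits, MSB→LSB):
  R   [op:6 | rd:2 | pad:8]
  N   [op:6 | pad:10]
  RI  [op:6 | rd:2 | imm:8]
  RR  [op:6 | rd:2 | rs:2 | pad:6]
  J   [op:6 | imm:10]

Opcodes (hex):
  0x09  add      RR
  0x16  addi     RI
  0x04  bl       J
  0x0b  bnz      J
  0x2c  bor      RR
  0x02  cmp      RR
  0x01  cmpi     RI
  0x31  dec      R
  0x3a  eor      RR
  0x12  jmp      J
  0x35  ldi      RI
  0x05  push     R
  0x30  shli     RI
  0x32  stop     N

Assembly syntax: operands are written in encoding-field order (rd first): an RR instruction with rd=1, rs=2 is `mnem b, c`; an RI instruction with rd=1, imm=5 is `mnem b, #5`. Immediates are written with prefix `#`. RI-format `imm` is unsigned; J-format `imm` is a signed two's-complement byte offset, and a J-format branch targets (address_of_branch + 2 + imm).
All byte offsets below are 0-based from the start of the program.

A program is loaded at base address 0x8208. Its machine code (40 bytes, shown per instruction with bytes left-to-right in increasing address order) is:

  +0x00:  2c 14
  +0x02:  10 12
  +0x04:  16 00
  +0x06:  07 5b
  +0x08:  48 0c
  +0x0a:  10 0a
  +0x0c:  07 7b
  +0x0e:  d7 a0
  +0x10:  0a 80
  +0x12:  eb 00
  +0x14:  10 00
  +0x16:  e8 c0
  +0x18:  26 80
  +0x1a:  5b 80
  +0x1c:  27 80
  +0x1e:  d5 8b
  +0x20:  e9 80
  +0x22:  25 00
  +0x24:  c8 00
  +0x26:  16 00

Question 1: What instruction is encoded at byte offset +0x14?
bl #0

+0x14: 10 00 ⇒ word 0x1000 (big)
  op=0x1000>>10=0x4 ⇒ bl (J)
  imm: (w>>0)&0x3ff=0x0 → #0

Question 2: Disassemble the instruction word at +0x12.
@+12  big-endian(eb 00) = 0xeb00
  opcode bits[15:10]=0x3a: eor/RR
  rd: (w>>8)&0x3=0x3 → d
  rs: (w>>6)&0x3=0x0 → a

eor d, a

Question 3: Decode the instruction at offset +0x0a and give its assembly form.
bl #10

[0a] 10 0a → 0x100a
  opcode bits[15:10]=0x4: bl/J
  imm@[9:0]=0xa ⇒ #10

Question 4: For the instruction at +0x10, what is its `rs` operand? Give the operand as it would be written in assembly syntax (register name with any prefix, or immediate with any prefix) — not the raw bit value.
[10] 0a 80 → 0x0a80
  opcode bits[15:10]=0x2: cmp/RR
  [9:8] rd=2 = c
  [7:6] rs=2 = c

c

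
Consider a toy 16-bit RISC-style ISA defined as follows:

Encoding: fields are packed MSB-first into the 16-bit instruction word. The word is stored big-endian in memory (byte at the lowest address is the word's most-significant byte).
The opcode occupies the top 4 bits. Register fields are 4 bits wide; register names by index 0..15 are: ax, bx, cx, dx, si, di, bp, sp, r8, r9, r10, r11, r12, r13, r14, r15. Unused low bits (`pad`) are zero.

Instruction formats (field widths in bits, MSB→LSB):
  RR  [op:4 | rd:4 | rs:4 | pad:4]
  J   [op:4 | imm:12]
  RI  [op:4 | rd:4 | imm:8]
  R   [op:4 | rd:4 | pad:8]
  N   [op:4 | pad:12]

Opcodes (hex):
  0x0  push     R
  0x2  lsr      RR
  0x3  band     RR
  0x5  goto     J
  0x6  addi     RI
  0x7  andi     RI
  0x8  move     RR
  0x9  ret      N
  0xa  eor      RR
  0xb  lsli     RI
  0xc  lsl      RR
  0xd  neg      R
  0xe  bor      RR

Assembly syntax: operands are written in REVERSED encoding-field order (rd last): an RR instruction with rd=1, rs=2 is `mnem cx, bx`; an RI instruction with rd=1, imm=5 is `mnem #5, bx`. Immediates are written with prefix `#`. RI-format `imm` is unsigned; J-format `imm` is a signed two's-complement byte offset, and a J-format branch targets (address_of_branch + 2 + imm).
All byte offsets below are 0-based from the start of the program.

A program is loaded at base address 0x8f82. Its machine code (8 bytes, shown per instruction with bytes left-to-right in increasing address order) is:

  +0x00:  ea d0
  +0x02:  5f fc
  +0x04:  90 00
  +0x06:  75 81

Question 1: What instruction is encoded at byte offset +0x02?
+0x02: 5f fc ⇒ word 0x5ffc (big)
  top 4b → 0x5 → goto [J]
  imm@[11:0]=0xffc (s12→-4) ⇒ #-4

goto #-4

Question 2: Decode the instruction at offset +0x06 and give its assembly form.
andi #129, di

[06] 75 81 → 0x7581
  opcode bits[15:12]=0x7: andi/RI
  rd: (w>>8)&0xf=0x5 → di
  imm: (w>>0)&0xff=0x81 → #129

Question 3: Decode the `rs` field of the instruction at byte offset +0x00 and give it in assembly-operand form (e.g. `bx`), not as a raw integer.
+0x00: ea d0 ⇒ word 0xead0 (big)
  op=0xead0>>12=0xe ⇒ bor (RR)
  rd@[11:8]=0xa ⇒ r10
  rs@[7:4]=0xd ⇒ r13

r13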